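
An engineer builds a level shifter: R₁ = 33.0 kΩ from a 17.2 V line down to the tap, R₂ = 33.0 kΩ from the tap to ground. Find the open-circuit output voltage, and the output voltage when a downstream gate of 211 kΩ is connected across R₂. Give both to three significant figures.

Open-circuit: V = 17.2 × 33.0/(33.0 + 33.0) = 8.60 V.
With the load, R₂ becomes R₂‖R_L = 28.54 kΩ, so V = 17.2 × 28.54/61.54 = 7.98 V.

Unloaded: 8.60 V; loaded: 7.98 V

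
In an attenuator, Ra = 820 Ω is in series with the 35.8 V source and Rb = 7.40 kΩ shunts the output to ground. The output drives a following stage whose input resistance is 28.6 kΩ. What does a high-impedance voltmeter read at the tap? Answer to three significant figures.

V_out ≈ 31.4 V

The load sits in parallel with Rb: Rb‖R_L = (7400 × 28600) / (7400 + 28600) = 5879 Ω.
V_out = 35.8 × 5879 / (820 + 5879) = 35.8 × 5879/6699 = 31.4 V.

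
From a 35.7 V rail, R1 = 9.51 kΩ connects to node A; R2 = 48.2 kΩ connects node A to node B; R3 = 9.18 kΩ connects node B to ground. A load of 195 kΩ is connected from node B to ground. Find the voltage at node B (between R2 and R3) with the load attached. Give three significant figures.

At node B, R3 is in parallel with the load: R3‖R_L = 8.767 kΩ.
Below node A the resistance is R2 + (R3‖R_L) = 56.97 kΩ, so V_A = 35.7 × 56.97/66.48 = 30.59 V.
Then V_B = V_A × (R3‖R_L)/(R2 + R3‖R_L) = 30.59 × 8.767/56.97 = 4.71 V.

V ≈ 4.71 V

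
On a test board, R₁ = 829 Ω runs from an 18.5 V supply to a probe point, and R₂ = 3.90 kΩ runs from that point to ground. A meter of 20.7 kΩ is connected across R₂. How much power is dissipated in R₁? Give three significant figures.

Total resistance from the source is R₁ + (R₂‖R_L) = 4111 Ω, so I = 18.5/4111 Ω = 4.500 mA.
P = I²·R₁ = (4.500 mA)² × 829 Ω = 16.8 mW.

P ≈ 16.8 mW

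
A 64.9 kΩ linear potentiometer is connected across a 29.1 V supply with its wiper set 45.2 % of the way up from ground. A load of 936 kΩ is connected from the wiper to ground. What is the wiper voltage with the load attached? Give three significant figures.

V ≈ 12.9 V

The wiper splits the pot into (1−α)R = 35.57 kΩ above and αR = 29.33 kΩ below.
Lower section ‖ load = 28.44 kΩ.
V_wiper = 29.1 × 28.44/(35.57 + 28.44) = 12.9 V.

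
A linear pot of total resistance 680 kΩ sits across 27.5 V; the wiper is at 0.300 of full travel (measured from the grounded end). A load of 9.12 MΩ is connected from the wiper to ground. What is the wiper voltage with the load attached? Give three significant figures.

V ≈ 8.12 V

The wiper splits the pot into (1−α)R = 476.0 kΩ above and αR = 204.0 kΩ below.
Lower section ‖ load = 199.5 kΩ.
V_wiper = 27.5 × 199.5/(476.0 + 199.5) = 8.12 V.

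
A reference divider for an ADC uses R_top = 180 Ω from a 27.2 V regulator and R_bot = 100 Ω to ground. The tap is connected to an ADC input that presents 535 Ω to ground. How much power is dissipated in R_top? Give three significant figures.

Total resistance from the source is R_top + (R_bot‖R_L) = 264.3 Ω, so I = 27.2/264.3 Ω = 102.9 mA.
P = I²·R_top = (102.9 mA)² × 180 Ω = 1910 mW.

P ≈ 1910 mW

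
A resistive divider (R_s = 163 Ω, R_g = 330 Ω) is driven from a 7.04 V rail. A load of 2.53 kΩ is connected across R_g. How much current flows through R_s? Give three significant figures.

R_g‖R_L = 291.9 Ω, so the source sees R_s + R_g‖R_L = 454.9 Ω.
I = 7.04 V / 454.9 Ω = 15.5 mA.

I ≈ 15.5 mA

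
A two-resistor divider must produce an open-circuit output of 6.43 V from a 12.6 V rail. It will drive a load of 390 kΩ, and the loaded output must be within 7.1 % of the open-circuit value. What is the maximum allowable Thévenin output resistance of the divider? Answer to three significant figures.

R_th ≤ 29.8 kΩ

Loading drop = R_th/(R_th + R_L) ≤ 0.0710, so R_th ≤ R_L · ε/(1−ε) = 390 kΩ × 0.0710/0.9290 = 29.8 kΩ.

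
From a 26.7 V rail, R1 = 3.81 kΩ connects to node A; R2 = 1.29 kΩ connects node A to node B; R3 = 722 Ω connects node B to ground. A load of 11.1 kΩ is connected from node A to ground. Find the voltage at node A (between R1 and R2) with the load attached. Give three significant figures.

Below node A the series string R2+R3 = 2012 Ω sits in parallel with the 11100 Ω load: 1703 Ω.
V_A = 26.7 × 1703/(3810 + 1703) = 8.25 V.

V ≈ 8.25 V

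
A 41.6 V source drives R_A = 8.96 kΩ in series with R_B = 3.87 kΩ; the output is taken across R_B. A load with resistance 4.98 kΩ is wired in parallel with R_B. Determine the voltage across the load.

V_out ≈ 8.13 V

The load sits in parallel with R_B: R_B‖R_L = (3.87 × 4.98) / (3.87 + 4.98) = 2.178 kΩ.
V_out = 41.6 × 2.178 / (8.96 + 2.178) = 41.6 × 2.178/11.14 = 8.13 V.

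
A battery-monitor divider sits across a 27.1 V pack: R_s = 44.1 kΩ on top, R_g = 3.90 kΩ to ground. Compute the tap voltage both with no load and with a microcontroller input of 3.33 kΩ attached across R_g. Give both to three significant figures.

Unloaded: 2.20 V; loaded: 1.06 V

Open-circuit: V = 27.1 × 3.90/(44.1 + 3.90) = 2.20 V.
With the load, R_g becomes R_g‖R_L = 1.796 kΩ, so V = 27.1 × 1.796/45.90 = 1.06 V.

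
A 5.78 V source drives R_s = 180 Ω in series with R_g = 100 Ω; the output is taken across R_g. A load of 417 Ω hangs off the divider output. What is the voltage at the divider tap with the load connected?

The load sits in parallel with R_g: R_g‖R_L = (100 × 417) / (100 + 417) = 80.66 Ω.
V_out = 5.78 × 80.66 / (180 + 80.66) = 5.78 × 80.66/260.7 = 1.79 V.

V_out ≈ 1.79 V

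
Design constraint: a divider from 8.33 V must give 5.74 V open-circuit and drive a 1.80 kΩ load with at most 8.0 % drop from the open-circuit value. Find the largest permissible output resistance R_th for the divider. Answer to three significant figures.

R_th ≤ 157 Ω

Loading drop = R_th/(R_th + R_L) ≤ 0.0800, so R_th ≤ R_L · ε/(1−ε) = 1.80 kΩ × 0.0800/0.9200 = 157 Ω.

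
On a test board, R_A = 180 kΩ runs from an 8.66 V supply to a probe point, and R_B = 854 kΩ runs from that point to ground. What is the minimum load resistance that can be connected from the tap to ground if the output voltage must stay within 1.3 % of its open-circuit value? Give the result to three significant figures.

Output resistance R_th = R_A‖R_B = (180 × 854)/1034 = 148.7 kΩ.
The fractional drop is R_th/(R_th + R_L); requiring this ≤ 0.0130 gives R_L ≥ R_th(1/0.0130 − 1) = 148.7 × 75.92 = 11.3 MΩ.

R_L(min) ≈ 11.3 MΩ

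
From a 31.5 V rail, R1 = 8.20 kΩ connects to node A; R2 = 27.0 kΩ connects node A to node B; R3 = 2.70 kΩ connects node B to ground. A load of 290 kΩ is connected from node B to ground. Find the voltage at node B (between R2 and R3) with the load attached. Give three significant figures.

At node B, R3 is in parallel with the load: R3‖R_L = 2.675 kΩ.
Below node A the resistance is R2 + (R3‖R_L) = 29.68 kΩ, so V_A = 31.5 × 29.68/37.88 = 24.68 V.
Then V_B = V_A × (R3‖R_L)/(R2 + R3‖R_L) = 24.68 × 2.675/29.68 = 2.22 V.

V ≈ 2.22 V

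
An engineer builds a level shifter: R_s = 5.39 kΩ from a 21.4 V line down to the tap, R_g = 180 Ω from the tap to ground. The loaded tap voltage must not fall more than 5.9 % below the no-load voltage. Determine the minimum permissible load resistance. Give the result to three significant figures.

Output resistance R_th = R_s‖R_g = (5390 × 180)/5570 = 174.2 Ω.
The fractional drop is R_th/(R_th + R_L); requiring this ≤ 0.0590 gives R_L ≥ R_th(1/0.0590 − 1) = 174.2 × 15.95 = 2.78 kΩ.

R_L(min) ≈ 2.78 kΩ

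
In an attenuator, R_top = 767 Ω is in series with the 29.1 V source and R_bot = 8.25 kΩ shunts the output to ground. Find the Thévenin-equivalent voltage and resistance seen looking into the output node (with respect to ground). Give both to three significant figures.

V_th = 26.6 V, R_th = 702 Ω

V_th is the open-circuit tap voltage: 29.1 × 8250/(767 + 8250) = 26.6 V.
With the supply zeroed, R_top and R_bot appear in parallel from the tap: R_th = R_top‖R_bot = (767 × 8250)/9017 = 702 Ω.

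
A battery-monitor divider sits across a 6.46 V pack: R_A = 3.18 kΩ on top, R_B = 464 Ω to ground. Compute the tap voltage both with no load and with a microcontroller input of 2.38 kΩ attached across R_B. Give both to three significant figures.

Open-circuit: V = 6.46 × 464/(3180 + 464) = 0.823 V.
With the load, R_B becomes R_B‖R_L = 388.3 Ω, so V = 6.46 × 388.3/3568 = 0.703 V.

Unloaded: 0.823 V; loaded: 0.703 V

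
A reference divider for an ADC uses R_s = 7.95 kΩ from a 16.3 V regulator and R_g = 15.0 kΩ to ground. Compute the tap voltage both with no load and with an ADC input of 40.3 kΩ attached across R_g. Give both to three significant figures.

Open-circuit: V = 16.3 × 15.0/(7.95 + 15.0) = 10.7 V.
With the load, R_g becomes R_g‖R_L = 10.93 kΩ, so V = 16.3 × 10.93/18.88 = 9.44 V.

Unloaded: 10.7 V; loaded: 9.44 V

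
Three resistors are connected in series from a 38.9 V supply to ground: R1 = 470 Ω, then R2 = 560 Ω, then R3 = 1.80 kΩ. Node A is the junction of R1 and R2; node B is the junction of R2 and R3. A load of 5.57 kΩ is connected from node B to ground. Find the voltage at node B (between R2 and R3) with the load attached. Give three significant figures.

At node B, R3 is in parallel with the load: R3‖R_L = 1360 Ω.
Below node A the resistance is R2 + (R3‖R_L) = 1920 Ω, so V_A = 38.9 × 1920/2390 = 31.25 V.
Then V_B = V_A × (R3‖R_L)/(R2 + R3‖R_L) = 31.25 × 1360/1920 = 22.1 V.

V ≈ 22.1 V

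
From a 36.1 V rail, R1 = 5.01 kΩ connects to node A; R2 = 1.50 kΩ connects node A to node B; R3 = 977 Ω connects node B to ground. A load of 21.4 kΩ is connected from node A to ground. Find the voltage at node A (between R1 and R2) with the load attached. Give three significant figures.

Below node A the series string R2+R3 = 2477 Ω sits in parallel with the 21400 Ω load: 2220 Ω.
V_A = 36.1 × 2220/(5010 + 2220) = 11.1 V.

V ≈ 11.1 V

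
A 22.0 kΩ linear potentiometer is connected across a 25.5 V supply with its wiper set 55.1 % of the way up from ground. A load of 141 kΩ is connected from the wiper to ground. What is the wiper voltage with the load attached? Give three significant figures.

V ≈ 13.5 V

The wiper splits the pot into (1−α)R = 9.878 kΩ above and αR = 12.12 kΩ below.
Lower section ‖ load = 11.16 kΩ.
V_wiper = 25.5 × 11.16/(9.878 + 11.16) = 13.5 V.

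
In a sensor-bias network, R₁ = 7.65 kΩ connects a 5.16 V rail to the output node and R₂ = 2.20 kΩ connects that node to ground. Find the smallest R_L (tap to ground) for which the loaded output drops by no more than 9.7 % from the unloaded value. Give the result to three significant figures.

Output resistance R_th = R₁‖R₂ = (7.65 × 2.20)/9.850 = 1.709 kΩ.
The fractional drop is R_th/(R_th + R_L); requiring this ≤ 0.0970 gives R_L ≥ R_th(1/0.0970 − 1) = 1.709 × 9.309 = 15.9 kΩ.

R_L(min) ≈ 15.9 kΩ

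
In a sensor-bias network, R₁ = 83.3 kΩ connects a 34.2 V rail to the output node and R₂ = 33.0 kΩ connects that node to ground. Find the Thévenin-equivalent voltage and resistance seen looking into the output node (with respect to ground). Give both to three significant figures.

V_th = 9.70 V, R_th = 23.6 kΩ

V_th is the open-circuit tap voltage: 34.2 × 33.0/(83.3 + 33.0) = 9.70 V.
With the supply zeroed, R₁ and R₂ appear in parallel from the tap: R_th = R₁‖R₂ = (83.3 × 33.0)/116.3 = 23.6 kΩ.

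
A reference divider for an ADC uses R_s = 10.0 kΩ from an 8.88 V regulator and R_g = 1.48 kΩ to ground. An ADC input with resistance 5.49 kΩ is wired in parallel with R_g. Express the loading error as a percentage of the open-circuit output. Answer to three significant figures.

The divider's output (Thévenin) resistance is R_s‖R_g = 1.289 kΩ.
Fractional drop under load = R_th/(R_th + R_L) = 1.289 / (1.289 + 5.49) = 0.1902.
So the output falls by 19.0 %.

19.0 %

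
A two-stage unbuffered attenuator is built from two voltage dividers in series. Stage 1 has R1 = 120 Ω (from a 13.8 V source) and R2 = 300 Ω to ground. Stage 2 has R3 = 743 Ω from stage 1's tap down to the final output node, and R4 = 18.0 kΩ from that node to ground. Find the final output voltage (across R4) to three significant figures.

Stage 2 presents R3+R4 = 18740 Ω as a load on stage 1's tap.
Stage 1's lower leg becomes R2‖(R3+R4) = 295.3 Ω, so V_mid = 13.8 × 295.3/415.3 = 9.812 V.
Stage 2 is itself unloaded: V_out = V_mid × R4/(R3+R4) = 9.812 × 18000/18740 = 9.42 V.

V_out ≈ 9.42 V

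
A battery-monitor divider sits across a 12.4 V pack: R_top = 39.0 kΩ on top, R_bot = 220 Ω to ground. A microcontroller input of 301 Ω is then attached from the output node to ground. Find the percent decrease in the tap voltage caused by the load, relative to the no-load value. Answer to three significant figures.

42.1 %

Unloaded V = 12.4 × 220/39220 = 0.06956 V.
Loaded: R_bot‖R_L = 127.1 Ω, giving V = 12.4 × 127.1/39130 = 0.04028 V.
Drop = (0.06956 − 0.04028) / 0.06956 = 42.1 %.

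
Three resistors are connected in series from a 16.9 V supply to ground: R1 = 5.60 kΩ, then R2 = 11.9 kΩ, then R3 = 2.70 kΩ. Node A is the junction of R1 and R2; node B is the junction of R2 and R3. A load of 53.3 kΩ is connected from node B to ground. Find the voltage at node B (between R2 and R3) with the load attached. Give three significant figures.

V ≈ 2.16 V

At node B, R3 is in parallel with the load: R3‖R_L = 2.570 kΩ.
Below node A the resistance is R2 + (R3‖R_L) = 14.47 kΩ, so V_A = 16.9 × 14.47/20.07 = 12.18 V.
Then V_B = V_A × (R3‖R_L)/(R2 + R3‖R_L) = 12.18 × 2.570/14.47 = 2.16 V.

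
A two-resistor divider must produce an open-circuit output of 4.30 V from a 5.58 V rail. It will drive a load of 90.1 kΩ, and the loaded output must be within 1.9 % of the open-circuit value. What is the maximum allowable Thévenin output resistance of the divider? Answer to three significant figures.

Loading drop = R_th/(R_th + R_L) ≤ 0.0190, so R_th ≤ R_L · ε/(1−ε) = 90.1 kΩ × 0.0190/0.9810 = 1.75 kΩ.
(Any R1, R2 with R2/(R1+R2) = 0.771 and R1‖R2 ≤ 1.75 kΩ will meet the spec.)

R_th ≤ 1.75 kΩ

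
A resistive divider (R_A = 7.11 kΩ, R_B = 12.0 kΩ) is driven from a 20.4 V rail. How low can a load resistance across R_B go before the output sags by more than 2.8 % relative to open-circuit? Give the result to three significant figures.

Output resistance R_th = R_A‖R_B = (7.11 × 12.0)/19.11 = 4.465 kΩ.
The fractional drop is R_th/(R_th + R_L); requiring this ≤ 0.0280 gives R_L ≥ R_th(1/0.0280 − 1) = 4.465 × 34.71 = 155 kΩ.

R_L(min) ≈ 155 kΩ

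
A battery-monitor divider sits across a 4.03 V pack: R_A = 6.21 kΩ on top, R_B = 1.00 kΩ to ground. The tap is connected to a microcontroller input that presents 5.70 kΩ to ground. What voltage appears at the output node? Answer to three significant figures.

The load sits in parallel with R_B: R_B‖R_L = (1.00 × 5.70) / (1.00 + 5.70) = 0.8507 kΩ.
V_out = 4.03 × 0.8507 / (6.21 + 0.8507) = 4.03 × 0.8507/7.061 = 0.486 V.
(Unloaded it would have been 0.559 V.)

V_out ≈ 0.486 V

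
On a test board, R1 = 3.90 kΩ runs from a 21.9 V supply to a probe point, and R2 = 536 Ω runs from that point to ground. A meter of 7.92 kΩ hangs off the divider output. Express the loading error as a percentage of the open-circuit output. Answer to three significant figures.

5.62 %

The divider's output (Thévenin) resistance is R1‖R2 = 471.2 Ω.
Fractional drop under load = R_th/(R_th + R_L) = 471.2 / (471.2 + 7920) = 0.05616.
So the output falls by 5.62 %.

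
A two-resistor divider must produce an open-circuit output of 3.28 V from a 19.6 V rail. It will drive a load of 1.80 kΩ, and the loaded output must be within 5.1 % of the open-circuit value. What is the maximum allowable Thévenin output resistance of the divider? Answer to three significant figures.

Loading drop = R_th/(R_th + R_L) ≤ 0.0510, so R_th ≤ R_L · ε/(1−ε) = 1.80 kΩ × 0.0510/0.9490 = 96.7 Ω.

R_th ≤ 96.7 Ω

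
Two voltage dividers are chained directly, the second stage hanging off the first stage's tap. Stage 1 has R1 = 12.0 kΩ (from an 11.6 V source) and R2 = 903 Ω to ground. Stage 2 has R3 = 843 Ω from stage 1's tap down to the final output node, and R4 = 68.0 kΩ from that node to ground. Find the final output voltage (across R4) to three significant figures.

Stage 2 presents R3+R4 = 68840 Ω as a load on stage 1's tap.
Stage 1's lower leg becomes R2‖(R3+R4) = 891.3 Ω, so V_mid = 11.6 × 891.3/12890 = 0.8020 V.
Stage 2 is itself unloaded: V_out = V_mid × R4/(R3+R4) = 0.8020 × 68000/68840 = 0.792 V.

V_out ≈ 0.792 V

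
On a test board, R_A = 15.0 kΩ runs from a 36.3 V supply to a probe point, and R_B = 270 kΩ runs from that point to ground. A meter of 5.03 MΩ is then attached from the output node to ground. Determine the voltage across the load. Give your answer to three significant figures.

V_out ≈ 34.3 V

The load sits in parallel with R_B: R_B‖R_L = (270 × 5030) / (270 + 5030) = 256.2 kΩ.
V_out = 36.3 × 256.2 / (15.0 + 256.2) = 36.3 × 256.2/271.2 = 34.3 V.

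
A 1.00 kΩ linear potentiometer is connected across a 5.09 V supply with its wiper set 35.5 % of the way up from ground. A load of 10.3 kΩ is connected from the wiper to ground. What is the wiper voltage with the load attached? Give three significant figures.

V ≈ 1.77 V

The wiper splits the pot into (1−α)R = 645.0 Ω above and αR = 355.0 Ω below.
Lower section ‖ load = 343.2 Ω.
V_wiper = 5.09 × 343.2/(645.0 + 343.2) = 1.77 V.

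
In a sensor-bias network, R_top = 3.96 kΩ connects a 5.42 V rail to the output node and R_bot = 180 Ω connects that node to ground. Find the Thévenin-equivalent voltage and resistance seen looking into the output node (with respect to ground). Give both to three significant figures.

V_th = 0.236 V, R_th = 172 Ω

V_th is the open-circuit tap voltage: 5.42 × 180/(3960 + 180) = 0.236 V.
With the supply zeroed, R_top and R_bot appear in parallel from the tap: R_th = R_top‖R_bot = (3960 × 180)/4140 = 172 Ω.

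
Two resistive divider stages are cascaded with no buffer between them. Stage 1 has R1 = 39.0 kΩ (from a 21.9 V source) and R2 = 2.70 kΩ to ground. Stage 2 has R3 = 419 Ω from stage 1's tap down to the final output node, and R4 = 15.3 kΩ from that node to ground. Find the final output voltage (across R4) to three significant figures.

Stage 2 presents R3+R4 = 15720 Ω as a load on stage 1's tap.
Stage 1's lower leg becomes R2‖(R3+R4) = 2304 Ω, so V_mid = 21.9 × 2304/41300 = 1.222 V.
Stage 2 is itself unloaded: V_out = V_mid × R4/(R3+R4) = 1.222 × 15300/15720 = 1.19 V.

V_out ≈ 1.19 V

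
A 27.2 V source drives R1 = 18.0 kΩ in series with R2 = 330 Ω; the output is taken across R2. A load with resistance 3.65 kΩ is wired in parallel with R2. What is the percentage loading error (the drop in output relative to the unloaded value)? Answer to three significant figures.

8.15 %

The divider's output (Thévenin) resistance is R1‖R2 = 324.1 Ω.
Fractional drop under load = R_th/(R_th + R_L) = 324.1 / (324.1 + 3650) = 0.08154.
So the output falls by 8.15 %.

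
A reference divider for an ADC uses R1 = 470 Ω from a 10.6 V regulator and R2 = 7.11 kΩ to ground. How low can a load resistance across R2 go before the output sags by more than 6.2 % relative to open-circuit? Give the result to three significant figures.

R_L(min) ≈ 6.67 kΩ

Output resistance R_th = R1‖R2 = (470 × 7110)/7580 = 440.9 Ω.
The fractional drop is R_th/(R_th + R_L); requiring this ≤ 0.0620 gives R_L ≥ R_th(1/0.0620 − 1) = 440.9 × 15.13 = 6.67 kΩ.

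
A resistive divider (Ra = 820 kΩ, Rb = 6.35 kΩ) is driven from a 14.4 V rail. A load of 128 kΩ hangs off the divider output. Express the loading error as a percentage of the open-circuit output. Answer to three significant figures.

The divider's output (Thévenin) resistance is Ra‖Rb = 6.301 kΩ.
Fractional drop under load = R_th/(R_th + R_L) = 6.301 / (6.301 + 128) = 0.04692.
So the output falls by 4.69 %.

4.69 %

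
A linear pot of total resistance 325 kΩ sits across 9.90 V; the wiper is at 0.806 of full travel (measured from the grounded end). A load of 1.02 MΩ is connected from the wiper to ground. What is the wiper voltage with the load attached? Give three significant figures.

The wiper splits the pot into (1−α)R = 63.05 kΩ above and αR = 262.0 kΩ below.
Lower section ‖ load = 208.4 kΩ.
V_wiper = 9.90 × 208.4/(63.05 + 208.4) = 7.60 V.

V ≈ 7.60 V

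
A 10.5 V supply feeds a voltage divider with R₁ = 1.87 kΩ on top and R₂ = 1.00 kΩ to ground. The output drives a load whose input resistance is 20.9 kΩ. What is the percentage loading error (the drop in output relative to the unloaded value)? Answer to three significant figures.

3.02 %

The divider's output (Thévenin) resistance is R₁‖R₂ = 0.6516 kΩ.
Fractional drop under load = R_th/(R_th + R_L) = 0.6516 / (0.6516 + 20.9) = 0.03023.
So the output falls by 3.02 %.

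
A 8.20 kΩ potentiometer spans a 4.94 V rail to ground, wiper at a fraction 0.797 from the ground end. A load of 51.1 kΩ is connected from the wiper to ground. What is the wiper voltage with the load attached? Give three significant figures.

The wiper splits the pot into (1−α)R = 1.665 kΩ above and αR = 6.535 kΩ below.
Lower section ‖ load = 5.794 kΩ.
V_wiper = 4.94 × 5.794/(1.665 + 5.794) = 3.84 V.

V ≈ 3.84 V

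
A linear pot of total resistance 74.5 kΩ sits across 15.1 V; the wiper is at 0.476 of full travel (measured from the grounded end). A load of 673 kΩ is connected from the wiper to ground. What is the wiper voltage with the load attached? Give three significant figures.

V ≈ 6.99 V

The wiper splits the pot into (1−α)R = 39.04 kΩ above and αR = 35.46 kΩ below.
Lower section ‖ load = 33.69 kΩ.
V_wiper = 15.1 × 33.69/(39.04 + 33.69) = 6.99 V.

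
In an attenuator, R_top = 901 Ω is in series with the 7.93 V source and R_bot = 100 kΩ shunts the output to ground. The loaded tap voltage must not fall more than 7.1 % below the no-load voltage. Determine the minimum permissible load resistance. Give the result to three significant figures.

R_L(min) ≈ 11.7 kΩ

Output resistance R_th = R_top‖R_bot = (901 × 100000)/100900 = 893.0 Ω.
The fractional drop is R_th/(R_th + R_L); requiring this ≤ 0.0710 gives R_L ≥ R_th(1/0.0710 − 1) = 893.0 × 13.08 = 11.7 kΩ.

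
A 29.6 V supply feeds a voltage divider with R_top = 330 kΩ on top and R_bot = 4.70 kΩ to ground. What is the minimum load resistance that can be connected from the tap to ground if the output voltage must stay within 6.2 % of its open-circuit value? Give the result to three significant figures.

Output resistance R_th = R_top‖R_bot = (330 × 4.70)/334.7 = 4.634 kΩ.
The fractional drop is R_th/(R_th + R_L); requiring this ≤ 0.0620 gives R_L ≥ R_th(1/0.0620 − 1) = 4.634 × 15.13 = 70.1 kΩ.

R_L(min) ≈ 70.1 kΩ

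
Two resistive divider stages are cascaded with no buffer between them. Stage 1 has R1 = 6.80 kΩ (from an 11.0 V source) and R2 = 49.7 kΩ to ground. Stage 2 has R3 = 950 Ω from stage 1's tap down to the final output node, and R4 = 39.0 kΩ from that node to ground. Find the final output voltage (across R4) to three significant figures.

Stage 2 presents R3+R4 = 39950 Ω as a load on stage 1's tap.
Stage 1's lower leg becomes R2‖(R3+R4) = 22150 Ω, so V_mid = 11.0 × 22150/28950 = 8.416 V.
Stage 2 is itself unloaded: V_out = V_mid × R4/(R3+R4) = 8.416 × 39000/39950 = 8.22 V.

V_out ≈ 8.22 V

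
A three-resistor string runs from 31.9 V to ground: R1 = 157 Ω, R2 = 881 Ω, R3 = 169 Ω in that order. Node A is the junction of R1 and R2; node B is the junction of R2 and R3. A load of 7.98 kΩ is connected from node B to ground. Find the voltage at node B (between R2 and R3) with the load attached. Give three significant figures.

At node B, R3 is in parallel with the load: R3‖R_L = 165.5 Ω.
Below node A the resistance is R2 + (R3‖R_L) = 1046 Ω, so V_A = 31.9 × 1046/1203 = 27.74 V.
Then V_B = V_A × (R3‖R_L)/(R2 + R3‖R_L) = 27.74 × 165.5/1046 = 4.39 V.

V ≈ 4.39 V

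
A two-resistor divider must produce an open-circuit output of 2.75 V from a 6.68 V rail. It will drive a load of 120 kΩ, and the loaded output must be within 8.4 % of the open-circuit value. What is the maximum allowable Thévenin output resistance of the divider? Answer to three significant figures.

Loading drop = R_th/(R_th + R_L) ≤ 0.0840, so R_th ≤ R_L · ε/(1−ε) = 120 kΩ × 0.0840/0.9160 = 11.0 kΩ.

R_th ≤ 11.0 kΩ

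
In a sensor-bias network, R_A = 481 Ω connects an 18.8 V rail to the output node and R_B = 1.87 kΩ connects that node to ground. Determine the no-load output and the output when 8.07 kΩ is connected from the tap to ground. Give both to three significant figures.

Open-circuit: V = 18.8 × 1870/(481 + 1870) = 15.0 V.
With the load, R_B becomes R_B‖R_L = 1518 Ω, so V = 18.8 × 1518/1999 = 14.3 V.

Unloaded: 15.0 V; loaded: 14.3 V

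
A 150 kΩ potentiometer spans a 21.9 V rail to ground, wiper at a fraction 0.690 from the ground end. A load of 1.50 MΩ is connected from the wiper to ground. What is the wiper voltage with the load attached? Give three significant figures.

V ≈ 14.8 V

The wiper splits the pot into (1−α)R = 46.50 kΩ above and αR = 103.5 kΩ below.
Lower section ‖ load = 96.82 kΩ.
V_wiper = 21.9 × 96.82/(46.50 + 96.82) = 14.8 V.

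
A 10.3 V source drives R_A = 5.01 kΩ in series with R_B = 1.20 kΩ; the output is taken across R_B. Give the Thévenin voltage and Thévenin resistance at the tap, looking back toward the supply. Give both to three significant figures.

V_th = 1.99 V, R_th = 968 Ω

V_th is the open-circuit tap voltage: 10.3 × 1.20/(5.01 + 1.20) = 1.99 V.
With the supply zeroed, R_A and R_B appear in parallel from the tap: R_th = R_A‖R_B = (5.01 × 1.20)/6.210 = 968 Ω.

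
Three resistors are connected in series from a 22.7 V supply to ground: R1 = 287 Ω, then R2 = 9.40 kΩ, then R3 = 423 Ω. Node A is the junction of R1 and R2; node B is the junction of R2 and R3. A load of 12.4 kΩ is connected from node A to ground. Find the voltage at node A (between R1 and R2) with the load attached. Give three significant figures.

V ≈ 21.6 V

Below node A the series string R2+R3 = 9823 Ω sits in parallel with the 12400 Ω load: 5481 Ω.
V_A = 22.7 × 5481/(287 + 5481) = 21.6 V.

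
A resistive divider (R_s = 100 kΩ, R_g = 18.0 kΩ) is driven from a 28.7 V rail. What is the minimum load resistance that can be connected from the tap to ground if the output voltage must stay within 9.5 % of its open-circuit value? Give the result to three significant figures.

R_L(min) ≈ 145 kΩ

Output resistance R_th = R_s‖R_g = (100 × 18.0)/118.0 = 15.25 kΩ.
The fractional drop is R_th/(R_th + R_L); requiring this ≤ 0.0950 gives R_L ≥ R_th(1/0.0950 − 1) = 15.25 × 9.526 = 145 kΩ.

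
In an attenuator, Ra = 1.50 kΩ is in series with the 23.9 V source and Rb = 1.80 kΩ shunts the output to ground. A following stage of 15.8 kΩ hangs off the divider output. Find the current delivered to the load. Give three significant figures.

I_L ≈ 0.784 mA

Rb‖R_L = 1.616 kΩ; V_out = 23.9 × 1.616/3.116 = 12.39 V.
I_L = V_out / R_L = 12.39 / 15.8 kΩ = 0.784 mA.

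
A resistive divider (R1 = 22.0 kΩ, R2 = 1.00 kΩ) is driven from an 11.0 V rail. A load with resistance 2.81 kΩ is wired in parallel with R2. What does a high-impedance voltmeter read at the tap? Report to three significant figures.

V_out ≈ 0.357 V

The load sits in parallel with R2: R2‖R_L = (1.00 × 2.81) / (1.00 + 2.81) = 0.7375 kΩ.
V_out = 11.0 × 0.7375 / (22.0 + 0.7375) = 11.0 × 0.7375/22.74 = 0.357 V.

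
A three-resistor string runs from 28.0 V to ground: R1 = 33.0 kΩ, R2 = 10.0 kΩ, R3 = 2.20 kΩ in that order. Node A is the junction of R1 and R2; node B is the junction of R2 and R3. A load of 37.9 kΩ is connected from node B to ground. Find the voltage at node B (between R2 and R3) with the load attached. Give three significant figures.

V ≈ 1.29 V

At node B, R3 is in parallel with the load: R3‖R_L = 2.079 kΩ.
Below node A the resistance is R2 + (R3‖R_L) = 12.08 kΩ, so V_A = 28.0 × 12.08/45.08 = 7.503 V.
Then V_B = V_A × (R3‖R_L)/(R2 + R3‖R_L) = 7.503 × 2.079/12.08 = 1.29 V.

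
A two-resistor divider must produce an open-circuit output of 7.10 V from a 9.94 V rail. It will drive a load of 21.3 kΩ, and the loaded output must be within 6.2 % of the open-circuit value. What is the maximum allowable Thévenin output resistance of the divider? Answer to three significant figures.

Loading drop = R_th/(R_th + R_L) ≤ 0.0620, so R_th ≤ R_L · ε/(1−ε) = 21.3 kΩ × 0.0620/0.9380 = 1.41 kΩ.

R_th ≤ 1.41 kΩ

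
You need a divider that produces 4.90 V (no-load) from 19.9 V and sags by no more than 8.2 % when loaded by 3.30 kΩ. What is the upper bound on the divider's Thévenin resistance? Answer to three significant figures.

R_th ≤ 295 Ω

Loading drop = R_th/(R_th + R_L) ≤ 0.0820, so R_th ≤ R_L · ε/(1−ε) = 3.30 kΩ × 0.0820/0.9180 = 295 Ω.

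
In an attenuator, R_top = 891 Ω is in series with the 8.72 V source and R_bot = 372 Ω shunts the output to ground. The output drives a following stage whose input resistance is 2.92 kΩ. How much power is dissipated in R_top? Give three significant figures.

P ≈ 45.4 mW

Total resistance from the source is R_top + (R_bot‖R_L) = 1221 Ω, so I = 8.72/1221 Ω = 7.142 mA.
P = I²·R_top = (7.142 mA)² × 891 Ω = 45.4 mW.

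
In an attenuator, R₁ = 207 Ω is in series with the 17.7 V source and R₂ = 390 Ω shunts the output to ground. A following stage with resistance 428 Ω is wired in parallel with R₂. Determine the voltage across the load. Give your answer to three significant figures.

The load sits in parallel with R₂: R₂‖R_L = (390 × 428) / (390 + 428) = 204.1 Ω.
V_out = 17.7 × 204.1 / (207 + 204.1) = 17.7 × 204.1/411.1 = 8.79 V.

V_out ≈ 8.79 V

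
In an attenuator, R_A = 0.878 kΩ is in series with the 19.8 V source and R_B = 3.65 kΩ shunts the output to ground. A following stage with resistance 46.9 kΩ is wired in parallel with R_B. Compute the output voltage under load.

V_out ≈ 15.7 V

The load sits in parallel with R_B: R_B‖R_L = (3650 × 46900) / (3650 + 46900) = 3386 Ω.
V_out = 19.8 × 3386 / (878 + 3386) = 19.8 × 3386/4264 = 15.7 V.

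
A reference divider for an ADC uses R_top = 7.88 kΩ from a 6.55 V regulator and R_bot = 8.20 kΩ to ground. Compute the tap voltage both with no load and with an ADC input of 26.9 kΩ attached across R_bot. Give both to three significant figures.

Unloaded: 3.34 V; loaded: 2.91 V

Open-circuit: V = 6.55 × 8.20/(7.88 + 8.20) = 3.34 V.
With the load, R_bot becomes R_bot‖R_L = 6.284 kΩ, so V = 6.55 × 6.284/14.16 = 2.91 V.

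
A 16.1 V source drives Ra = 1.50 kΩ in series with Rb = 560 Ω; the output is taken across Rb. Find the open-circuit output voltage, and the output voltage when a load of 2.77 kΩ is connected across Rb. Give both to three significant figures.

Unloaded: 4.38 V; loaded: 3.82 V

Open-circuit: V = 16.1 × 560/(1500 + 560) = 4.38 V.
With the load, Rb becomes Rb‖R_L = 465.8 Ω, so V = 16.1 × 465.8/1966 = 3.82 V.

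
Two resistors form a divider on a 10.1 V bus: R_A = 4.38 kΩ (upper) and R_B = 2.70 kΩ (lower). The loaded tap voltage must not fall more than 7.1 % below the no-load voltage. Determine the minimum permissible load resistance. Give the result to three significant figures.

R_L(min) ≈ 21.9 kΩ

Output resistance R_th = R_A‖R_B = (4.38 × 2.70)/7.080 = 1.670 kΩ.
The fractional drop is R_th/(R_th + R_L); requiring this ≤ 0.0710 gives R_L ≥ R_th(1/0.0710 − 1) = 1.670 × 13.08 = 21.9 kΩ.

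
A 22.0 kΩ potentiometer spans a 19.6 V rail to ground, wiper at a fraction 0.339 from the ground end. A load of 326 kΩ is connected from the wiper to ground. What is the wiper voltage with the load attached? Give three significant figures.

V ≈ 6.55 V

The wiper splits the pot into (1−α)R = 14.54 kΩ above and αR = 7.458 kΩ below.
Lower section ‖ load = 7.291 kΩ.
V_wiper = 19.6 × 7.291/(14.54 + 7.291) = 6.55 V.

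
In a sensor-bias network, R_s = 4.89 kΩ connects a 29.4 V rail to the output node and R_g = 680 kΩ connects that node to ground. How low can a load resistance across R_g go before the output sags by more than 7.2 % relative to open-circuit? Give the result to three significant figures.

Output resistance R_th = R_s‖R_g = (4.89 × 680)/684.9 = 4.855 kΩ.
The fractional drop is R_th/(R_th + R_L); requiring this ≤ 0.0720 gives R_L ≥ R_th(1/0.0720 − 1) = 4.855 × 12.89 = 62.6 kΩ.

R_L(min) ≈ 62.6 kΩ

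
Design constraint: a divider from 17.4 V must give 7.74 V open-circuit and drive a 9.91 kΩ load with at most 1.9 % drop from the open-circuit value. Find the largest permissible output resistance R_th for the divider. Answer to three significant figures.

R_th ≤ 192 Ω

Loading drop = R_th/(R_th + R_L) ≤ 0.0190, so R_th ≤ R_L · ε/(1−ε) = 9.91 kΩ × 0.0190/0.9810 = 192 Ω.
(Any R1, R2 with R2/(R1+R2) = 0.445 and R1‖R2 ≤ 192 Ω will meet the spec.)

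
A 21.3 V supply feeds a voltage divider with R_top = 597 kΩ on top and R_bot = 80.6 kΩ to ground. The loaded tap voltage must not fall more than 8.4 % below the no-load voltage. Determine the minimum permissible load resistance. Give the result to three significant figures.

R_L(min) ≈ 774 kΩ

Output resistance R_th = R_top‖R_bot = (597 × 80.6)/677.6 = 71.01 kΩ.
The fractional drop is R_th/(R_th + R_L); requiring this ≤ 0.0840 gives R_L ≥ R_th(1/0.0840 − 1) = 71.01 × 10.90 = 774 kΩ.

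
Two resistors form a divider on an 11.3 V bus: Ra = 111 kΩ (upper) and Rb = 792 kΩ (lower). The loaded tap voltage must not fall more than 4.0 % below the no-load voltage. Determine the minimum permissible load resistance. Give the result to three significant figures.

R_L(min) ≈ 2.34 MΩ

Output resistance R_th = Ra‖Rb = (111 × 792)/903.0 = 97.36 kΩ.
The fractional drop is R_th/(R_th + R_L); requiring this ≤ 0.0400 gives R_L ≥ R_th(1/0.0400 − 1) = 97.36 × 24.00 = 2.34 MΩ.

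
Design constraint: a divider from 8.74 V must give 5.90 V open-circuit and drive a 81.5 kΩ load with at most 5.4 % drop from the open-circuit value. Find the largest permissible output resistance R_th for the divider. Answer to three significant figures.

Loading drop = R_th/(R_th + R_L) ≤ 0.0540, so R_th ≤ R_L · ε/(1−ε) = 81.5 kΩ × 0.0540/0.9460 = 4.65 kΩ.

R_th ≤ 4.65 kΩ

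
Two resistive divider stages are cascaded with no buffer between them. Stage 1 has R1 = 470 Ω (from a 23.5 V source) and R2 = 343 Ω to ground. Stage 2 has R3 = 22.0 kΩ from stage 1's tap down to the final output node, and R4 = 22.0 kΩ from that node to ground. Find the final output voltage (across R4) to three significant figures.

V_out ≈ 4.94 V

Stage 2 presents R3+R4 = 44000 Ω as a load on stage 1's tap.
Stage 1's lower leg becomes R2‖(R3+R4) = 340.3 Ω, so V_mid = 23.5 × 340.3/810.3 = 9.870 V.
Stage 2 is itself unloaded: V_out = V_mid × R4/(R3+R4) = 9.870 × 22000/44000 = 4.94 V.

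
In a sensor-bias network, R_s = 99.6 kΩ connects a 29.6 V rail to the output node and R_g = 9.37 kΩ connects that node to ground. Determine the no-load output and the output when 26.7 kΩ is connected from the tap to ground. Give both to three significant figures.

Unloaded: 2.55 V; loaded: 1.93 V

Open-circuit: V = 29.6 × 9.37/(99.6 + 9.37) = 2.55 V.
With the load, R_g becomes R_g‖R_L = 6.936 kΩ, so V = 29.6 × 6.936/106.5 = 1.93 V.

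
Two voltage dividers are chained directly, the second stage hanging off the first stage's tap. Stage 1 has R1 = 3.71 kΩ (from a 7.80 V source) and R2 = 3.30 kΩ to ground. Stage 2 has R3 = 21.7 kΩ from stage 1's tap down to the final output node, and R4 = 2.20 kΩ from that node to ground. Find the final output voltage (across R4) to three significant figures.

Stage 2 presents R3+R4 = 23.90 kΩ as a load on stage 1's tap.
Stage 1's lower leg becomes R2‖(R3+R4) = 2.900 kΩ, so V_mid = 7.80 × 2.900/6.610 = 3.422 V.
Stage 2 is itself unloaded: V_out = V_mid × R4/(R3+R4) = 3.422 × 2.20/23.90 = 0.315 V.

V_out ≈ 0.315 V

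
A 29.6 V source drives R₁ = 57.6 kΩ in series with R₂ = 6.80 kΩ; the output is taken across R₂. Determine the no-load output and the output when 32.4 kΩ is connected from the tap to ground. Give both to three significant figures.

Unloaded: 3.13 V; loaded: 2.63 V

Open-circuit: V = 29.6 × 6.80/(57.6 + 6.80) = 3.13 V.
With the load, R₂ becomes R₂‖R_L = 5.620 kΩ, so V = 29.6 × 5.620/63.22 = 2.63 V.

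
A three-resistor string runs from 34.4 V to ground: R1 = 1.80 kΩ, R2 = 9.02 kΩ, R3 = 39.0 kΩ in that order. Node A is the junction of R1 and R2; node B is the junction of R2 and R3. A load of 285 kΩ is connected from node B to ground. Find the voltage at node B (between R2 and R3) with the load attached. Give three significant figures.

At node B, R3 is in parallel with the load: R3‖R_L = 34.31 kΩ.
Below node A the resistance is R2 + (R3‖R_L) = 43.33 kΩ, so V_A = 34.4 × 43.33/45.13 = 33.03 V.
Then V_B = V_A × (R3‖R_L)/(R2 + R3‖R_L) = 33.03 × 34.31/43.33 = 26.2 V.

V ≈ 26.2 V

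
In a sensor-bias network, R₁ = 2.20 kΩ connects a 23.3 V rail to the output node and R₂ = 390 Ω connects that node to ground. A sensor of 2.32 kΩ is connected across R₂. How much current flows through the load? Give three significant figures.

R₂‖R_L = 333.9 Ω; V_out = 23.3 × 333.9/2534 = 3.070 V.
I_L = V_out / R_L = 3.070 / 2.32 kΩ = 1.32 mA.

I_L ≈ 1.32 mA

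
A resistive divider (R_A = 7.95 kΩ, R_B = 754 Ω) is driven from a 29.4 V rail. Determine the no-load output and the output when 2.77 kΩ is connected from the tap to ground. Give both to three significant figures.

Unloaded: 2.55 V; loaded: 2.04 V

Open-circuit: V = 29.4 × 754/(7950 + 754) = 2.55 V.
With the load, R_B becomes R_B‖R_L = 592.7 Ω, so V = 29.4 × 592.7/8543 = 2.04 V.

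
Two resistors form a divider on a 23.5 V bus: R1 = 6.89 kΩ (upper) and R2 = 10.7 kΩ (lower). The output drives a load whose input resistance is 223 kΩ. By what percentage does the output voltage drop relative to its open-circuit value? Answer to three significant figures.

The divider's output (Thévenin) resistance is R1‖R2 = 4.191 kΩ.
Fractional drop under load = R_th/(R_th + R_L) = 4.191 / (4.191 + 223) = 0.01845.
So the output falls by 1.84 %.

1.84 %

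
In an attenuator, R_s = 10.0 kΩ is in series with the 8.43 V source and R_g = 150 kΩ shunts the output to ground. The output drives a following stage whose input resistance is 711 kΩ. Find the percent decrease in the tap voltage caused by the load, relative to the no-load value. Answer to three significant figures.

1.30 %

The divider's output (Thévenin) resistance is R_s‖R_g = 9.375 kΩ.
Fractional drop under load = R_th/(R_th + R_L) = 9.375 / (9.375 + 711) = 0.01301.
So the output falls by 1.30 %.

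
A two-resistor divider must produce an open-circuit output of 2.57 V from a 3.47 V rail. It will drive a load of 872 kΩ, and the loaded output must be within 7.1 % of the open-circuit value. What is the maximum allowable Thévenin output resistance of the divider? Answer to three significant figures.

Loading drop = R_th/(R_th + R_L) ≤ 0.0710, so R_th ≤ R_L · ε/(1−ε) = 872 kΩ × 0.0710/0.9290 = 66.6 kΩ.

R_th ≤ 66.6 kΩ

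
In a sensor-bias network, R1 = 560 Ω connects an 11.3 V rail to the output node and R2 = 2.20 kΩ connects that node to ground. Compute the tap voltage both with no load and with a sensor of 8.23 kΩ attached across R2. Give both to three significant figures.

Unloaded: 9.01 V; loaded: 8.54 V

Open-circuit: V = 11.3 × 2200/(560 + 2200) = 9.01 V.
With the load, R2 becomes R2‖R_L = 1736 Ω, so V = 11.3 × 1736/2296 = 8.54 V.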